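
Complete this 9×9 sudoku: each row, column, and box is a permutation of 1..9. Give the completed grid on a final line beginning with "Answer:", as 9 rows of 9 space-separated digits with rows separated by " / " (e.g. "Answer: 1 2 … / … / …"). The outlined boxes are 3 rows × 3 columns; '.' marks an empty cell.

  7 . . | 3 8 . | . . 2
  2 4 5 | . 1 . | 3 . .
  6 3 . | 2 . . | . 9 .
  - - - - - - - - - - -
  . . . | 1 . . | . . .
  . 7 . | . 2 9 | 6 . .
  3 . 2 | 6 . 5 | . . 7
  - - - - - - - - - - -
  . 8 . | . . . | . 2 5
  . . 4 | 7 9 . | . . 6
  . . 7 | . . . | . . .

Step 1. [r6c5∈{4}] nothing but 4 survives at r6c5, so r6c5=4.
Step 2. [r5c4∈{8}] only 8 remains possible at r5c4. So r5c4=8.
Step 3. [r5c3∈{1}] r5c3's peers cover all but 1. So r5c3=1.
Step 4. [r4c1∈{4,5,8,9}] col 1 places 8 nowhere but r4c1 ⇒ r4c1=8.
Step 5. [r6c2∈{9}] r6c2 is down to just 9, so r6c2=9.
Step 6. [r7c4∈{4}] only 4 remains possible at r7c4, so r7c4=4.
Step 7. [r2c8∈{6,7,8}] in col 8, 7 fits only at r2c8, so r2c8=7.
Step 8. [r1c8∈{1,4,5,6}] r1c8 is the only open cell in col 8 admitting 6, so r1c8=6.
Step 9. [r1c7∈{1,4,5}] across row 1, 5 lands solely at r1c7. So r1c7=5.
Step 10. [r7c3∈{3,6,9}] col 3 places 3 nowhere but r7c3, so r7c3=3.
Step 11. [r9c2∈{1,2,5,6}] 6 has one home in box 7: r9c2. So r9c2=6.
Step 12. [r9c6∈{1,2,3,8}] across row 9, 2 lands solely at r9c6 ⇒ r9c6=2.
Step 13. [r8c6∈{1,3,8}] col 6 places 8 nowhere but r8c6. So r8c6=8.
Step 14. [r8c7∈{1}] r8c7 has the single candidate 1 ⇒ r8c7=1.
Step 15. [r4c6∈{3,7}] r4c6 is the only open cell in col 6 admitting 3, so r4c6=3.
Step 16. [r8c1∈{5}] only 5 remains possible at r8c1 ⇒ r8c1=5.
Step 17. [r6c7∈{8}] r6c7's peers cover all but 8. So r6c7=8.
Step 18. [r3c7∈{4}] r3c7's peers cover all but 4, so r3c7=4.
Step 19. [r9c7∈{9}] r9c7 has the single candidate 9. So r9c7=9.
Step 20. [r5c8∈{3,4,5}] r5c8 is the only open cell in row 5 admitting 5, so r5c8=5.
Step 21. [r9c5∈{3,5}] in col 5, 3 fits only at r9c5, so r9c5=3.
Step 22. [r4c8∈{4}] nothing but 4 survives at r4c8, so r4c8=4.
Step 23. [r7c6∈{1,6}] across col 6, 1 lands solely at r7c6 ⇒ r7c6=1.
Step 24. [r2c9∈{8}] r2c9's peers cover all but 8, so r2c9=8.
Step 25. [r3c6∈{7}] r3c6 has the single candidate 7, so r3c6=7.
Step 26. [r8c8∈{3}] r8c8 has the single candidate 3, so r8c8=3.
Step 27. [r1c2∈{1}] nothing but 1 survives at r1c2 ⇒ r1c2=1.
Step 28. [r5c1∈{4}] r5c1's peers cover all but 4, so r5c1=4.
Step 29. [r4c3∈{6}] r4c3 is down to just 6, so r4c3=6.
Step 30. [r8c2∈{2}] r8c2's peers cover all but 2, so r8c2=2.
Step 31. [r4c7∈{2}] nothing but 2 survives at r4c7, so r4c7=2.
Step 32. [r7c7∈{7}] nothing but 7 survives at r7c7, so r7c7=7.
Step 33. [r1c3∈{9}] r1c3 has the single candidate 9, so r1c3=9.
Step 34. [r3c5∈{5}] r3c5 is down to just 5 ⇒ r3c5=5.
Step 35. [r2c6∈{6}] r2c6 is down to just 6, so r2c6=6.
Step 36. [r1c6∈{4}] r1c6 is down to just 4 ⇒ r1c6=4.
Step 37. [r7c1∈{9}] r7c1 has the single candidate 9, so r7c1=9.
Step 38. [r6c8∈{1}] r6c8 has the single candidate 1. So r6c8=1.
Step 39. [r9c1∈{1}] only 1 remains possible at r9c1. So r9c1=1.
Step 40. [r5c9∈{3}] r5c9 is down to just 3. So r5c9=3.
Step 41. [r3c9∈{1}] r3c9 is down to just 1, so r3c9=1.
Step 42. [r9c9∈{4}] only 4 remains possible at r9c9 ⇒ r9c9=4.
Step 43. [r9c4∈{5}] r9c4's peers cover all but 5 ⇒ r9c4=5.
Step 44. [r9c8∈{8}] r9c8 is down to just 8. So r9c8=8.
Step 45. [r4c2∈{5}] nothing but 5 survives at r4c2 ⇒ r4c2=5.
Step 46. [r7c5∈{6}] only 6 remains possible at r7c5, so r7c5=6.
Step 47. [r2c4∈{9}] only 9 remains possible at r2c4, so r2c4=9.
Step 48. [r4c9∈{9}] r4c9 has the single candidate 9. So r4c9=9.
Step 49. [r3c3∈{8}] nothing but 8 survives at r3c3, so r3c3=8.
Step 50. [r4c5∈{7}] r4c5's peers cover all but 7. So r4c5=7.

Answer: 7 1 9 3 8 4 5 6 2 / 2 4 5 9 1 6 3 7 8 / 6 3 8 2 5 7 4 9 1 / 8 5 6 1 7 3 2 4 9 / 4 7 1 8 2 9 6 5 3 / 3 9 2 6 4 5 8 1 7 / 9 8 3 4 6 1 7 2 5 / 5 2 4 7 9 8 1 3 6 / 1 6 7 5 3 2 9 8 4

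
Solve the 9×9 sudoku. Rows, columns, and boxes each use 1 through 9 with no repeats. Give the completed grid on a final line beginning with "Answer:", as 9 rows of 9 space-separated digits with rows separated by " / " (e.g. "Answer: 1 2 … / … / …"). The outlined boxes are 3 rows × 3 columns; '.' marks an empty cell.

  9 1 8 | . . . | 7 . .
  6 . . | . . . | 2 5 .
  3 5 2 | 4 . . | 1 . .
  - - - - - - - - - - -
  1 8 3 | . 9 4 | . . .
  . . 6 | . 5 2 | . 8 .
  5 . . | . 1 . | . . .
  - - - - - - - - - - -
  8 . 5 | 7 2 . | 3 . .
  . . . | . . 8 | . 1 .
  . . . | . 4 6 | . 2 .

Step 1. [r9c1∈{7}] r9c1 is down to just 7 ⇒ r9c1=7.
Step 2. [r5c4∈{3}] nothing but 3 survives at r5c4 ⇒ r5c4=3.
Step 3. [r8c9∈{4,5,6,7,9}] r8c9 is the only open cell in row 8 admitting 7, so r8c9=7.
Step 4. [r5c1∈{4}] r5c1 has the single candidate 4. So r5c1=4.
Step 5. [r5c7∈{9}] r5c7's peers cover all but 9. So r5c7=9.
Step 6. [r6c6∈{7}] only 7 remains possible at r6c6, so r6c6=7.
Step 7. [r4c4∈{6}] r4c4 is down to just 6 ⇒ r4c4=6.
Step 8. [r3c6∈{9}] only 9 remains possible at r3c6. So r3c6=9.
Step 9. [r3c8∈{6}] nothing but 6 survives at r3c8 ⇒ r3c8=6.
Step 10. [r2c9∈{3,4,8,9}] row 2 places 9 nowhere but r2c9, so r2c9=9.
Step 11. [r6c3∈{9}] r6c3 has the single candidate 9, so r6c3=9.
Step 12. [r8c3∈{4}] nothing but 4 survives at r8c3, so r8c3=4.
Step 13. [r4c7∈{5}] nothing but 5 survives at r4c7. So r4c7=5.
Step 14. [r8c7∈{6}] nothing but 6 survives at r8c7, so r8c7=6.
Step 15. [r8c4∈{5,9}] 5 has one home in row 8: r8c4. So r8c4=5.
Step 16. [r8c2∈{2,3,9}] across row 8, 9 lands solely at r8c2 ⇒ r8c2=9.
Step 17. [r7c9∈{4}] nothing but 4 survives at r7c9. So r7c9=4.
Step 18. [r1c9∈{3}] only 3 remains possible at r1c9. So r1c9=3.
Step 19. [r3c9∈{8}] only 8 remains possible at r3c9. So r3c9=8.
Step 20. [r2c5∈{3,7,8}] r2c5 is the only open cell in col 5 admitting 8, so r2c5=8.
Step 21. [r2c4∈{1}] r2c4's peers cover all but 1 ⇒ r2c4=1.
Step 22. [r6c2∈{2}] only 2 remains possible at r6c2 ⇒ r6c2=2.
Step 23. [r2c2∈{4,7}] r2c2 is the only open cell in row 2 admitting 4, so r2c2=4.
Step 24. [r6c8∈{3,4}] row 6 places 3 nowhere but r6c8, so r6c8=3.
Step 25. [r9c3∈{1}] r9c3's peers cover all but 1. So r9c3=1.
Step 26. [r4c9∈{2}] r4c9 has the single candidate 2 ⇒ r4c9=2.
Step 27. [r1c5∈{6}] r1c5 is down to just 6. So r1c5=6.
Step 28. [r1c6∈{5}] r1c6 is down to just 5, so r1c6=5.
Step 29. [r6c9∈{6}] r6c9 is down to just 6, so r6c9=6.
Step 30. [r7c6∈{1}] r7c6's peers cover all but 1 ⇒ r7c6=1.
Step 31. [r3c5∈{7}] only 7 remains possible at r3c5, so r3c5=7.
Step 32. [r9c4∈{9}] nothing but 9 survives at r9c4, so r9c4=9.
Step 33. [r1c8∈{4}] r1c8's peers cover all but 4. So r1c8=4.
Step 34. [r9c7∈{8}] only 8 remains possible at r9c7, so r9c7=8.
Step 35. [r2c6∈{3}] nothing but 3 survives at r2c6. So r2c6=3.
Step 36. [r7c8∈{9}] nothing but 9 survives at r7c8. So r7c8=9.
Step 37. [r1c4∈{2}] nothing but 2 survives at r1c4, so r1c4=2.
Step 38. [r5c2∈{7}] nothing but 7 survives at r5c2. So r5c2=7.
Step 39. [r8c5∈{3}] only 3 remains possible at r8c5. So r8c5=3.
Step 40. [r6c7∈{4}] only 4 remains possible at r6c7 ⇒ r6c7=4.
Step 41. [r5c9∈{1}] r5c9 has the single candidate 1 ⇒ r5c9=1.
Step 42. [r9c2∈{3}] nothing but 3 survives at r9c2. So r9c2=3.
Step 43. [r2c3∈{7}] r2c3 has the single candidate 7 ⇒ r2c3=7.
Step 44. [r6c4∈{8}] r6c4's peers cover all but 8 ⇒ r6c4=8.
Step 45. [r8c1∈{2}] nothing but 2 survives at r8c1 ⇒ r8c1=2.
Step 46. [r4c8∈{7}] r4c8 is down to just 7 ⇒ r4c8=7.
Step 47. [r9c9∈{5}] r9c9 is down to just 5. So r9c9=5.
Step 48. [r7c2∈{6}] only 6 remains possible at r7c2, so r7c2=6.

Answer: 9 1 8 2 6 5 7 4 3 / 6 4 7 1 8 3 2 5 9 / 3 5 2 4 7 9 1 6 8 / 1 8 3 6 9 4 5 7 2 / 4 7 6 3 5 2 9 8 1 / 5 2 9 8 1 7 4 3 6 / 8 6 5 7 2 1 3 9 4 / 2 9 4 5 3 8 6 1 7 / 7 3 1 9 4 6 8 2 5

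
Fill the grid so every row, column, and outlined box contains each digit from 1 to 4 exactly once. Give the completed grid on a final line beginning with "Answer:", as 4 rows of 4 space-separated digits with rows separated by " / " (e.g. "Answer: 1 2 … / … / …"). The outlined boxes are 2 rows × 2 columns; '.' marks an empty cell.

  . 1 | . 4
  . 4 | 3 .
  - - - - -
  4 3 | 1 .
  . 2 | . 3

Step 1. [r1c3∈{2}] only 2 remains possible at r1c3. So r1c3=2.
Step 2. [r2c1∈{2}] nothing but 2 survives at r2c1 ⇒ r2c1=2.
Step 3. [r4c1∈{1}] nothing but 1 survives at r4c1, so r4c1=1.
Step 4. [r3c4∈{2}] nothing but 2 survives at r3c4, so r3c4=2.
Step 5. [r2c4∈{1}] r2c4 has the single candidate 1, so r2c4=1.
Step 6. [r1c1∈{3}] only 3 remains possible at r1c1, so r1c1=3.
Step 7. [r4c3∈{4}] r4c3 has the single candidate 4 ⇒ r4c3=4.

Answer: 3 1 2 4 / 2 4 3 1 / 4 3 1 2 / 1 2 4 3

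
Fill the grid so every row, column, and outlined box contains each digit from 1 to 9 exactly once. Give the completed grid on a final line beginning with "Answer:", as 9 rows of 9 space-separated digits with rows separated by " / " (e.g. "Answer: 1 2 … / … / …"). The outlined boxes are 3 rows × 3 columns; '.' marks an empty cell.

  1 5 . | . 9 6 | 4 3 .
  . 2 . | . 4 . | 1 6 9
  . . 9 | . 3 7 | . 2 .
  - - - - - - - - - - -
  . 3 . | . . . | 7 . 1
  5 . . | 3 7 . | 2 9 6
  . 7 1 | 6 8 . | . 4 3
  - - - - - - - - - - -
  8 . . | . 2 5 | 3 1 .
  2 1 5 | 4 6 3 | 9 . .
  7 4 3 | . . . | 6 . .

Step 1. [r4c3∈{2,4,6,8}] col 3 places 2 nowhere but r4c3. So r4c3=2.
Step 2. [r3c7∈{5,8}] r3c7 is the only open cell in col 7 admitting 8. So r3c7=8.
Step 3. [r2c6∈{8}] nothing but 8 survives at r2c6 ⇒ r2c6=8.
Step 4. [r9c4∈{1,8,9}] r9c4 is the only open cell in col 4 admitting 8, so r9c4=8.
Step 5. [r9c6∈{1,9}] row 9 places 9 nowhere but r9c6, so r9c6=9.
Step 6. [r4c1∈{4,6,9}] across row 4, 6 lands solely at r4c1. So r4c1=6.
Step 7. [r1c9∈{7}] r1c9 is down to just 7 ⇒ r1c9=7.
Step 8. [r5c3∈{4,8}] col 3 places 4 nowhere but r5c3, so r5c3=4.
Step 9. [r4c8∈{5,8}] in row 4, 8 fits only at r4c8, so r4c8=8.
Step 10. [r3c9∈{5}] r3c9 has the single candidate 5 ⇒ r3c9=5.
Step 11. [r7c2∈{6,9}] r7c2 is the only open cell in row 7 admitting 9. So r7c2=9.
Step 12. [r2c4∈{5}] r2c4's peers cover all but 5, so r2c4=5.
Step 13. [r6c7∈{5}] only 5 remains possible at r6c7, so r6c7=5.
Step 14. [r9c9∈{2}] r9c9 has the single candidate 2 ⇒ r9c9=2.
Step 15. [r3c2∈{6}] r3c2 is down to just 6, so r3c2=6.
Step 16. [r4c6∈{4}] r4c6's peers cover all but 4. So r4c6=4.
Step 17. [r3c4∈{1}] nothing but 1 survives at r3c4, so r3c4=1.
Step 18. [r9c8∈{5}] r9c8 is down to just 5 ⇒ r9c8=5.
Step 19. [r5c2∈{8}] r5c2's peers cover all but 8. So r5c2=8.
Step 20. [r6c6∈{2}] only 2 remains possible at r6c6 ⇒ r6c6=2.
Step 21. [r1c3∈{8}] r1c3's peers cover all but 8, so r1c3=8.
Step 22. [r7c3∈{6}] r7c3 has the single candidate 6, so r7c3=6.
Step 23. [r1c4∈{2}] r1c4 has the single candidate 2, so r1c4=2.
Step 24. [r2c3∈{7}] r2c3 has the single candidate 7. So r2c3=7.
Step 25. [r6c1∈{9}] r6c1's peers cover all but 9, so r6c1=9.
Step 26. [r2c1∈{3}] nothing but 3 survives at r2c1. So r2c1=3.
Step 27. [r8c9∈{8}] r8c9's peers cover all but 8 ⇒ r8c9=8.
Step 28. [r4c5∈{5}] only 5 remains possible at r4c5 ⇒ r4c5=5.
Step 29. [r7c4∈{7}] r7c4 has the single candidate 7 ⇒ r7c4=7.
Step 30. [r7c9∈{4}] r7c9 is down to just 4 ⇒ r7c9=4.
Step 31. [r9c5∈{1}] only 1 remains possible at r9c5 ⇒ r9c5=1.
Step 32. [r8c8∈{7}] r8c8 is down to just 7 ⇒ r8c8=7.
Step 33. [r3c1∈{4}] only 4 remains possible at r3c1 ⇒ r3c1=4.
Step 34. [r5c6∈{1}] only 1 remains possible at r5c6. So r5c6=1.
Step 35. [r4c4∈{9}] r4c4 is down to just 9 ⇒ r4c4=9.

Answer: 1 5 8 2 9 6 4 3 7 / 3 2 7 5 4 8 1 6 9 / 4 6 9 1 3 7 8 2 5 / 6 3 2 9 5 4 7 8 1 / 5 8 4 3 7 1 2 9 6 / 9 7 1 6 8 2 5 4 3 / 8 9 6 7 2 5 3 1 4 / 2 1 5 4 6 3 9 7 8 / 7 4 3 8 1 9 6 5 2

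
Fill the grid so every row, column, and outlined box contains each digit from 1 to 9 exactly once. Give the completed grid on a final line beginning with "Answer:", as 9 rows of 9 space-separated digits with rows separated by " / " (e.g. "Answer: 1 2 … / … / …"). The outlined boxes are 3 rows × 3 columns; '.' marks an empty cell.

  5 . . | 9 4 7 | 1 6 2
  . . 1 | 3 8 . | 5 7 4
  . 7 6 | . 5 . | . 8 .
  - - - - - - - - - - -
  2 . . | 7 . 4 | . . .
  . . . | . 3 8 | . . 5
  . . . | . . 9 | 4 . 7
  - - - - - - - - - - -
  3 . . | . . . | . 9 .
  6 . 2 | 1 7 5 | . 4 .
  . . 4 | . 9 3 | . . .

Step 1. [r3c4∈{2}] r3c4 has the single candidate 2. So r3c4=2.
Step 2. [r5c4∈{6}] only 6 remains possible at r5c4. So r5c4=6.
Step 3. [r6c2∈{1,3,5,6,8}] in row 6, 6 fits only at r6c2 ⇒ r6c2=6.
Step 4. [r9c4∈{8}] r9c4's peers cover all but 8 ⇒ r9c4=8.
Step 5. [r6c1∈{1,8}] in col 1, 8 fits only at r6c1, so r6c1=8.
Step 6. [r4c5∈{1}] nothing but 1 survives at r4c5 ⇒ r4c5=1.
Step 7. [r4c8∈{3}] r4c8 is down to just 3, so r4c8=3.
Step 8. [r8c2∈{8,9}] r8c2 is the only open cell in row 8 admitting 9 ⇒ r8c2=9.
Step 9. [r4c2∈{5}] r4c2 is down to just 5. So r4c2=5.
Step 10. [r9c2∈{1}] r9c2 has the single candidate 1, so r9c2=1.
Step 11. [r4c3∈{9}] nothing but 9 survives at r4c3 ⇒ r4c3=9.
Step 12. [r9c9∈{6}] r9c9 is down to just 6, so r9c9=6.
Step 13. [r7c2∈{8}] r7c2 has the single candidate 8 ⇒ r7c2=8.
Step 14. [r9c1∈{7}] r9c1 is down to just 7, so r9c1=7.
Step 15. [r3c9∈{3,9}] r3c9 is the only open cell in col 9 admitting 9 ⇒ r3c9=9.
Step 16. [r7c6∈{2,6}] across col 6, 2 lands solely at r7c6 ⇒ r7c6=2.
Step 17. [r6c8∈{1,2}] row 6 places 1 nowhere but r6c8. So r6c8=1.
Step 18. [r9c7∈{2}] r9c7 is down to just 2, so r9c7=2.
Step 19. [r4c9∈{8}] r4c9's peers cover all but 8 ⇒ r4c9=8.
Step 20. [r3c7∈{3}] nothing but 3 survives at r3c7. So r3c7=3.
Step 21. [r6c3∈{3}] only 3 remains possible at r6c3 ⇒ r6c3=3.
Step 22. [r5c1∈{1,4}] r5c1 is the only open cell in row 5 admitting 1, so r5c1=1.
Step 23. [r6c5∈{2}] r6c5 is down to just 2. So r6c5=2.
Step 24. [r7c5∈{6}] r7c5 is down to just 6 ⇒ r7c5=6.
Step 25. [r7c4∈{4}] r7c4 is down to just 4. So r7c4=4.
Step 26. [r6c4∈{5}] only 5 remains possible at r6c4, so r6c4=5.
Step 27. [r7c7∈{7}] r7c7's peers cover all but 7 ⇒ r7c7=7.
Step 28. [r3c6∈{1}] r3c6 has the single candidate 1 ⇒ r3c6=1.
Step 29. [r3c1∈{4}] only 4 remains possible at r3c1, so r3c1=4.
Step 30. [r5c8∈{2}] r5c8's peers cover all but 2 ⇒ r5c8=2.
Step 31. [r1c3∈{8}] only 8 remains possible at r1c3 ⇒ r1c3=8.
Step 32. [r7c3∈{5}] only 5 remains possible at r7c3 ⇒ r7c3=5.
Step 33. [r9c8∈{5}] nothing but 5 survives at r9c8. So r9c8=5.
Step 34. [r4c7∈{6}] r4c7's peers cover all but 6. So r4c7=6.
Step 35. [r2c1∈{9}] r2c1's peers cover all but 9 ⇒ r2c1=9.
Step 36. [r2c6∈{6}] r2c6 has the single candidate 6. So r2c6=6.
Step 37. [r8c9∈{3}] r8c9's peers cover all but 3. So r8c9=3.
Step 38. [r5c3∈{7}] only 7 remains possible at r5c3. So r5c3=7.
Step 39. [r7c9∈{1}] nothing but 1 survives at r7c9. So r7c9=1.
Step 40. [r1c2∈{3}] nothing but 3 survives at r1c2, so r1c2=3.
Step 41. [r5c2∈{4}] nothing but 4 survives at r5c2 ⇒ r5c2=4.
Step 42. [r8c7∈{8}] r8c7's peers cover all but 8, so r8c7=8.
Step 43. [r2c2∈{2}] r2c2's peers cover all but 2. So r2c2=2.
Step 44. [r5c7∈{9}] only 9 remains possible at r5c7, so r5c7=9.

Answer: 5 3 8 9 4 7 1 6 2 / 9 2 1 3 8 6 5 7 4 / 4 7 6 2 5 1 3 8 9 / 2 5 9 7 1 4 6 3 8 / 1 4 7 6 3 8 9 2 5 / 8 6 3 5 2 9 4 1 7 / 3 8 5 4 6 2 7 9 1 / 6 9 2 1 7 5 8 4 3 / 7 1 4 8 9 3 2 5 6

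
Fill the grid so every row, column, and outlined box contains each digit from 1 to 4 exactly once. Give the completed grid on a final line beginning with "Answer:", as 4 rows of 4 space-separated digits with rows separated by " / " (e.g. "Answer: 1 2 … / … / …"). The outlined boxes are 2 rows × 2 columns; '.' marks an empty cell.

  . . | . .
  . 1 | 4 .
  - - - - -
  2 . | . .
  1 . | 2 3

Step 1. [r1c3∈{1,3}] in col 3, 3 fits only at r1c3, so r1c3=3.
Step 2. [r4c2∈{4}] r4c2's peers cover all but 4, so r4c2=4.
Step 3. [r1c4∈{1,2}] across row 1, 1 lands solely at r1c4, so r1c4=1.
Step 4. [r1c2∈{2}] r1c2 is down to just 2. So r1c2=2.
Step 5. [r3c2∈{3}] only 3 remains possible at r3c2. So r3c2=3.
Step 6. [r3c3∈{1}] r3c3's peers cover all but 1, so r3c3=1.
Step 7. [r2c4∈{2}] only 2 remains possible at r2c4 ⇒ r2c4=2.
Step 8. [r1c1∈{4}] r1c1 is down to just 4. So r1c1=4.
Step 9. [r3c4∈{4}] only 4 remains possible at r3c4 ⇒ r3c4=4.
Step 10. [r2c1∈{3}] only 3 remains possible at r2c1. So r2c1=3.

Answer: 4 2 3 1 / 3 1 4 2 / 2 3 1 4 / 1 4 2 3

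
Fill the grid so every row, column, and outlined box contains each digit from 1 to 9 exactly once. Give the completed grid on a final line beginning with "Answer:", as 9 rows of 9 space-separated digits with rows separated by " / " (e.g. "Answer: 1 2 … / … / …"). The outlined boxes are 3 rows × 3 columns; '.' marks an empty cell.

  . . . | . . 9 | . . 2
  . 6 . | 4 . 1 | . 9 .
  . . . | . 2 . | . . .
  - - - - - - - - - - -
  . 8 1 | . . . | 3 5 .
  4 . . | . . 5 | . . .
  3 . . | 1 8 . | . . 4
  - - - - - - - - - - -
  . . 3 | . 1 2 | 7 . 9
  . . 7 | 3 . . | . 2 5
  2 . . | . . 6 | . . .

Step 1. [r6c6∈{7}] r6c6's peers cover all but 7. So r6c6=7.
Step 2. [r6c8∈{6}] nothing but 6 survives at r6c8. So r6c8=6.
Step 3. [r3c9∈{1,3,6,7,8}] in col 9, 6 fits only at r3c9 ⇒ r3c9=6.
Step 4. [r3c6∈{3,8}] col 6 places 3 nowhere but r3c6. So r3c6=3.
Step 5. [r1c2∈{1,3,4,5,7}] 3 has one home in col 2: r1c2 ⇒ r1c2=3.
Step 6. [r8c6∈{4,8}] 8 has one home in col 6: r8c6. So r8c6=8.
Step 7. [r7c4∈{5}] r7c4 has the single candidate 5 ⇒ r7c4=5.
Step 8. [r5c3∈{2,6,9}] across col 3, 6 lands solely at r5c3. So r5c3=6.
Step 9. [r7c2∈{4}] r7c2 is down to just 4. So r7c2=4.
Step 10. [r7c8∈{8}] r7c8 has the single candidate 8, so r7c8=8.
Step 11. [r9c3∈{5,8,9}] 8 has one home in row 9: r9c3 ⇒ r9c3=8.
Step 12. [r9c2∈{1,5,9}] in row 9, 5 fits only at r9c2, so r9c2=5.
Step 13. [r6c3∈{2,5,9}] across row 6, 5 lands solely at r6c3. So r6c3=5.
Step 14. [r4c9∈{7}] r4c9 has the single candidate 7. So r4c9=7.
Step 15. [r4c1∈{9}] only 9 remains possible at r4c1 ⇒ r4c1=9.
Step 16. [r5c8∈{1}] nothing but 1 survives at r5c8 ⇒ r5c8=1.
Step 17. [r8c7∈{1,4,6}] col 7 places 6 nowhere but r8c7. So r8c7=6.
Step 18. [r8c2∈{1,9}] in box 7, 9 fits only at r8c2 ⇒ r8c2=9.
Step 19. [r3c2∈{1,7}] across col 2, 1 lands solely at r3c2 ⇒ r3c2=1.
Step 20. [r1c7∈{1,4,5,8}] r1c7 is the only open cell in row 1 admitting 1 ⇒ r1c7=1.
Step 21. [r9c7∈{4}] r9c7 has the single candidate 4 ⇒ r9c7=4.
Step 22. [r2c9∈{3,8}] r2c9 is the only open cell in row 2 admitting 3 ⇒ r2c9=3.
Step 23. [r6c2∈{2}] only 2 remains possible at r6c2 ⇒ r6c2=2.
Step 24. [r5c7∈{2,8,9}] r5c7 is the only open cell in col 7 admitting 2. So r5c7=2.
Step 25. [r5c4∈{9}] r5c4's peers cover all but 9, so r5c4=9.
Step 26. [r9c4∈{7}] nothing but 7 survives at r9c4, so r9c4=7.
Step 27. [r3c4∈{8}] only 8 remains possible at r3c4. So r3c4=8.
Step 28. [r1c1∈{5,7,8}] in row 1, 8 fits only at r1c1 ⇒ r1c1=8.
Step 29. [r1c5∈{5,6,7}] row 1 places 5 nowhere but r1c5 ⇒ r1c5=5.
Step 30. [r4c5∈{4,6}] col 5 places 6 nowhere but r4c5 ⇒ r4c5=6.
Step 31. [r3c7∈{5}] r3c7 is down to just 5 ⇒ r3c7=5.
Step 32. [r1c3∈{4}] r1c3 has the single candidate 4. So r1c3=4.
Step 33. [r3c1∈{7}] r3c1's peers cover all but 7. So r3c1=7.
Step 34. [r2c5∈{7}] r2c5 has the single candidate 7. So r2c5=7.
Step 35. [r7c1∈{6}] r7c1 is down to just 6 ⇒ r7c1=6.
Step 36. [r9c5∈{9}] r9c5's peers cover all but 9. So r9c5=9.
Step 37. [r9c8∈{3}] r9c8 is down to just 3, so r9c8=3.
Step 38. [r5c2∈{7}] only 7 remains possible at r5c2. So r5c2=7.
Step 39. [r2c3∈{2}] r2c3's peers cover all but 2. So r2c3=2.
Step 40. [r1c8∈{7}] nothing but 7 survives at r1c8. So r1c8=7.
Step 41. [r8c5∈{4}] r8c5 is down to just 4. So r8c5=4.
Step 42. [r3c8∈{4}] r3c8 has the single candidate 4. So r3c8=4.
Step 43. [r8c1∈{1}] only 1 remains possible at r8c1, so r8c1=1.
Step 44. [r5c9∈{8}] only 8 remains possible at r5c9 ⇒ r5c9=8.
Step 45. [r1c4∈{6}] only 6 remains possible at r1c4 ⇒ r1c4=6.
Step 46. [r6c7∈{9}] nothing but 9 survives at r6c7, so r6c7=9.
Step 47. [r9c9∈{1}] r9c9's peers cover all but 1. So r9c9=1.
Step 48. [r5c5∈{3}] r5c5 is down to just 3 ⇒ r5c5=3.
Step 49. [r2c7∈{8}] r2c7 has the single candidate 8. So r2c7=8.
Step 50. [r2c1∈{5}] only 5 remains possible at r2c1. So r2c1=5.
Step 51. [r4c6∈{4}] only 4 remains possible at r4c6. So r4c6=4.
Step 52. [r3c3∈{9}] nothing but 9 survives at r3c3, so r3c3=9.
Step 53. [r4c4∈{2}] only 2 remains possible at r4c4, so r4c4=2.

Answer: 8 3 4 6 5 9 1 7 2 / 5 6 2 4 7 1 8 9 3 / 7 1 9 8 2 3 5 4 6 / 9 8 1 2 6 4 3 5 7 / 4 7 6 9 3 5 2 1 8 / 3 2 5 1 8 7 9 6 4 / 6 4 3 5 1 2 7 8 9 / 1 9 7 3 4 8 6 2 5 / 2 5 8 7 9 6 4 3 1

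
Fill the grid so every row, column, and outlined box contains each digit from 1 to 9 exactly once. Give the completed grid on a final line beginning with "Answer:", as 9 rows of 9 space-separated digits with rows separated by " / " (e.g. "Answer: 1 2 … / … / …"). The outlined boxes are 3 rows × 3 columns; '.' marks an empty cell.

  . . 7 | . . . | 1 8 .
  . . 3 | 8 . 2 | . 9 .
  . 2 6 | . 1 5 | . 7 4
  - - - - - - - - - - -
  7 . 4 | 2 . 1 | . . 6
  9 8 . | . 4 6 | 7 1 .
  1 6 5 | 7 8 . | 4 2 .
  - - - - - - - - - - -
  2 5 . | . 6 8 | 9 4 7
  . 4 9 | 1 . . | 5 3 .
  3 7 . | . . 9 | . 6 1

Step 1. [r6c6∈{3}] only 3 remains possible at r6c6 ⇒ r6c6=3.
Step 2. [r1c5∈{3,9}] across col 5, 3 lands solely at r1c5. So r1c5=3.
Step 3. [r5c4∈{5}] only 5 remains possible at r5c4, so r5c4=5.
Step 4. [r8c9∈{2,8}] across col 9, 8 lands solely at r8c9. So r8c9=8.
Step 5. [r2c1∈{4,5}] 4 has one home in row 2: r2c1, so r2c1=4.
Step 6. [r1c4∈{4,6,9}] r1c4 is the only open cell in row 1 admitting 6 ⇒ r1c4=6.
Step 7. [r8c5∈{2,7}] r8c5 is the only open cell in row 8 admitting 2 ⇒ r8c5=2.
Step 8. [r1c9∈{2,5}] across row 1, 2 lands solely at r1c9. So r1c9=2.
Step 9. [r4c2∈{3}] r4c2's peers cover all but 3. So r4c2=3.
Step 10. [r7c3∈{1}] nothing but 1 survives at r7c3, so r7c3=1.
Step 11. [r4c8∈{5}] nothing but 5 survives at r4c8. So r4c8=5.
Step 12. [r8c6∈{7}] r8c6 is down to just 7. So r8c6=7.
Step 13. [r1c6∈{4}] nothing but 4 survives at r1c6 ⇒ r1c6=4.
Step 14. [r9c3∈{8}] r9c3 is down to just 8 ⇒ r9c3=8.
Step 15. [r5c3∈{2}] r5c3 is down to just 2 ⇒ r5c3=2.
Step 16. [r9c5∈{5}] r9c5 has the single candidate 5. So r9c5=5.
Step 17. [r3c7∈{3}] r3c7's peers cover all but 3 ⇒ r3c7=3.
Step 18. [r8c1∈{6}] only 6 remains possible at r8c1. So r8c1=6.
Step 19. [r2c2∈{1}] r2c2 is down to just 1, so r2c2=1.
Step 20. [r4c5∈{9}] r4c5 has the single candidate 9. So r4c5=9.
Step 21. [r4c7∈{8}] only 8 remains possible at r4c7. So r4c7=8.
Step 22. [r6c9∈{9}] r6c9 is down to just 9. So r6c9=9.
Step 23. [r2c7∈{6}] r2c7's peers cover all but 6 ⇒ r2c7=6.
Step 24. [r5c9∈{3}] r5c9 is down to just 3, so r5c9=3.
Step 25. [r2c5∈{7}] r2c5's peers cover all but 7, so r2c5=7.
Step 26. [r2c9∈{5}] r2c9 is down to just 5. So r2c9=5.
Step 27. [r3c1∈{8}] only 8 remains possible at r3c1. So r3c1=8.
Step 28. [r7c4∈{3}] only 3 remains possible at r7c4, so r7c4=3.
Step 29. [r1c1∈{5}] r1c1's peers cover all but 5 ⇒ r1c1=5.
Step 30. [r9c4∈{4}] r9c4 is down to just 4. So r9c4=4.
Step 31. [r3c4∈{9}] nothing but 9 survives at r3c4 ⇒ r3c4=9.
Step 32. [r1c2∈{9}] nothing but 9 survives at r1c2. So r1c2=9.
Step 33. [r9c7∈{2}] r9c7 has the single candidate 2. So r9c7=2.

Answer: 5 9 7 6 3 4 1 8 2 / 4 1 3 8 7 2 6 9 5 / 8 2 6 9 1 5 3 7 4 / 7 3 4 2 9 1 8 5 6 / 9 8 2 5 4 6 7 1 3 / 1 6 5 7 8 3 4 2 9 / 2 5 1 3 6 8 9 4 7 / 6 4 9 1 2 7 5 3 8 / 3 7 8 4 5 9 2 6 1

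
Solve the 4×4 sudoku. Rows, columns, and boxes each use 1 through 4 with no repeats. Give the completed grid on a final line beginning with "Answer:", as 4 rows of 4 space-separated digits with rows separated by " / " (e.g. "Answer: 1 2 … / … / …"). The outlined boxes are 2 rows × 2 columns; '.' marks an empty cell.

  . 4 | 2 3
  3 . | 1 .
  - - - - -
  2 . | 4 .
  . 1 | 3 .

Step 1. [r4c4∈{2}] r4c4 is down to just 2, so r4c4=2.
Step 2. [r4c1∈{4}] r4c1 has the single candidate 4. So r4c1=4.
Step 3. [r2c2∈{2}] only 2 remains possible at r2c2 ⇒ r2c2=2.
Step 4. [r2c4∈{4}] only 4 remains possible at r2c4, so r2c4=4.
Step 5. [r3c4∈{1}] r3c4 is down to just 1. So r3c4=1.
Step 6. [r1c1∈{1}] r1c1 is down to just 1. So r1c1=1.
Step 7. [r3c2∈{3}] only 3 remains possible at r3c2 ⇒ r3c2=3.

Answer: 1 4 2 3 / 3 2 1 4 / 2 3 4 1 / 4 1 3 2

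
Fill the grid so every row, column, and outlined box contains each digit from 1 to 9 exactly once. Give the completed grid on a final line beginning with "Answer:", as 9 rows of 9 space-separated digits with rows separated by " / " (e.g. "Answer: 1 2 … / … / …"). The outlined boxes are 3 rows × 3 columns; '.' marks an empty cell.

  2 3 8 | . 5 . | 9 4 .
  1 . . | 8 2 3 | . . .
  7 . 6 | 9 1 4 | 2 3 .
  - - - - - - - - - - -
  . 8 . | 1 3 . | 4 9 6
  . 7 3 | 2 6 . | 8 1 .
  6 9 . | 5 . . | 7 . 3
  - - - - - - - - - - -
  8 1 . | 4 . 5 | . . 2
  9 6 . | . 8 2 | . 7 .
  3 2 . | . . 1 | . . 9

Step 1. [r9c3∈{4,5,7}] row 9 places 4 nowhere but r9c3, so r9c3=4.
Step 2. [r5c9∈{5}] r5c9's peers cover all but 5 ⇒ r5c9=5.
Step 3. [r7c8∈{6}] r7c8 has the single candidate 6 ⇒ r7c8=6.
Step 4. [r2c8∈{5}] nothing but 5 survives at r2c8 ⇒ r2c8=5.
Step 5. [r8c7∈{1,3,5}] col 7 places 1 nowhere but r8c7. So r8c7=1.
Step 6. [r4c3∈{2,5}] in row 4, 2 fits only at r4c3, so r4c3=2.
Step 7. [r9c5∈{7}] only 7 remains possible at r9c5, so r9c5=7.
Step 8. [r1c4∈{6,7}] r1c4 is the only open cell in col 4 admitting 7. So r1c4=7.
Step 9. [r3c2∈{5}] r3c2 has the single candidate 5. So r3c2=5.
Step 10. [r9c8∈{8}] nothing but 8 survives at r9c8 ⇒ r9c8=8.
Step 11. [r7c3∈{7}] only 7 remains possible at r7c3, so r7c3=7.
Step 12. [r7c7∈{3}] r7c7 has the single candidate 3. So r7c7=3.
Step 13. [r3c9∈{8}] nothing but 8 survives at r3c9, so r3c9=8.
Step 14. [r4c1∈{5}] r4c1 is down to just 5. So r4c1=5.
Step 15. [r8c4∈{3}] r8c4's peers cover all but 3 ⇒ r8c4=3.
Step 16. [r8c9∈{4}] only 4 remains possible at r8c9 ⇒ r8c9=4.
Step 17. [r2c7∈{6}] r2c7's peers cover all but 6. So r2c7=6.
Step 18. [r7c5∈{9}] r7c5 is down to just 9. So r7c5=9.
Step 19. [r5c1∈{4}] only 4 remains possible at r5c1, so r5c1=4.
Step 20. [r1c9∈{1}] only 1 remains possible at r1c9 ⇒ r1c9=1.
Step 21. [r6c8∈{2}] nothing but 2 survives at r6c8, so r6c8=2.
Step 22. [r6c3∈{1}] r6c3 is down to just 1. So r6c3=1.
Step 23. [r1c6∈{6}] r1c6 is down to just 6. So r1c6=6.
Step 24. [r6c5∈{4}] r6c5's peers cover all but 4. So r6c5=4.
Step 25. [r4c6∈{7}] r4c6 has the single candidate 7, so r4c6=7.
Step 26. [r5c6∈{9}] only 9 remains possible at r5c6 ⇒ r5c6=9.
Step 27. [r2c9∈{7}] r2c9 has the single candidate 7. So r2c9=7.
Step 28. [r8c3∈{5}] only 5 remains possible at r8c3. So r8c3=5.
Step 29. [r9c4∈{6}] only 6 remains possible at r9c4 ⇒ r9c4=6.
Step 30. [r2c2∈{4}] r2c2 is down to just 4 ⇒ r2c2=4.
Step 31. [r2c3∈{9}] r2c3's peers cover all but 9. So r2c3=9.
Step 32. [r6c6∈{8}] r6c6 is down to just 8 ⇒ r6c6=8.
Step 33. [r9c7∈{5}] r9c7's peers cover all but 5. So r9c7=5.

Answer: 2 3 8 7 5 6 9 4 1 / 1 4 9 8 2 3 6 5 7 / 7 5 6 9 1 4 2 3 8 / 5 8 2 1 3 7 4 9 6 / 4 7 3 2 6 9 8 1 5 / 6 9 1 5 4 8 7 2 3 / 8 1 7 4 9 5 3 6 2 / 9 6 5 3 8 2 1 7 4 / 3 2 4 6 7 1 5 8 9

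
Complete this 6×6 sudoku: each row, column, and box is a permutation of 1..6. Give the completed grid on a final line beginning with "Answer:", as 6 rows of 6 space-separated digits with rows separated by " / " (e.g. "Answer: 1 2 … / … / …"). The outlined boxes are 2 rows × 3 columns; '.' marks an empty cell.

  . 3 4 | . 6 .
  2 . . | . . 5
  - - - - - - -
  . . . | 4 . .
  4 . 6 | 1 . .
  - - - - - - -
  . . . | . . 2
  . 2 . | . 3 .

Step 1. [r2c3∈{1}] r2c3 is down to just 1, so r2c3=1.
Step 2. [r6c3∈{5}] nothing but 5 survives at r6c3, so r6c3=5.
Step 3. [r5c5∈{1,4,5}] across col 5, 1 lands solely at r5c5. So r5c5=1.
Step 4. [r6c4∈{6}] nothing but 6 survives at r6c4, so r6c4=6.
Step 5. [r4c2∈{5}] r4c2 has the single candidate 5. So r4c2=5.
Step 6. [r5c3∈{3}] r5c3 has the single candidate 3. So r5c3=3.
Step 7. [r3c1∈{1,3}] in col 1, 3 fits only at r3c1. So r3c1=3.
Step 8. [r5c1∈{6}] r5c1's peers cover all but 6 ⇒ r5c1=6.
Step 9. [r4c5∈{2}] r4c5 is down to just 2 ⇒ r4c5=2.
Step 10. [r3c2∈{1}] r3c2's peers cover all but 1, so r3c2=1.
Step 11. [r5c4∈{5}] r5c4 is down to just 5, so r5c4=5.
Step 12. [r6c6∈{4}] r6c6 is down to just 4 ⇒ r6c6=4.
Step 13. [r5c2∈{4}] r5c2 is down to just 4, so r5c2=4.
Step 14. [r3c5∈{5}] r3c5 has the single candidate 5, so r3c5=5.
Step 15. [r6c1∈{1}] r6c1's peers cover all but 1, so r6c1=1.
Step 16. [r2c2∈{6}] r2c2 is down to just 6 ⇒ r2c2=6.
Step 17. [r2c5∈{4}] r2c5's peers cover all but 4. So r2c5=4.
Step 18. [r2c4∈{3}] only 3 remains possible at r2c4 ⇒ r2c4=3.
Step 19. [r1c1∈{5}] r1c1 is down to just 5, so r1c1=5.
Step 20. [r3c3∈{2}] r3c3 has the single candidate 2 ⇒ r3c3=2.
Step 21. [r3c6∈{6}] nothing but 6 survives at r3c6 ⇒ r3c6=6.
Step 22. [r4c6∈{3}] r4c6 has the single candidate 3. So r4c6=3.
Step 23. [r1c4∈{2}] r1c4 is down to just 2. So r1c4=2.
Step 24. [r1c6∈{1}] nothing but 1 survives at r1c6, so r1c6=1.

Answer: 5 3 4 2 6 1 / 2 6 1 3 4 5 / 3 1 2 4 5 6 / 4 5 6 1 2 3 / 6 4 3 5 1 2 / 1 2 5 6 3 4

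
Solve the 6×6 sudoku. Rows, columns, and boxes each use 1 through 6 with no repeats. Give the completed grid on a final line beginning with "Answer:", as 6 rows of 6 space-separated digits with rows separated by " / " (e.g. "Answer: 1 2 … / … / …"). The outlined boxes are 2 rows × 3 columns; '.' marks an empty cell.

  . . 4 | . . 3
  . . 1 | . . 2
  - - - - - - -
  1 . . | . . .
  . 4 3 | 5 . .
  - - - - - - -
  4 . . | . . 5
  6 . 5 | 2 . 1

Step 1. [r3c3∈{2,6}] col 3 places 6 nowhere but r3c3, so r3c3=6.
Step 2. [r3c2∈{2,5}] across row 3, 5 lands solely at r3c2 ⇒ r3c2=5.
Step 3. [r6c5∈{3,4}] r6c5 is the only open cell in row 6 admitting 4, so r6c5=4.
Step 4. [r4c5∈{1,2,6}] across row 4, 1 lands solely at r4c5, so r4c5=1.
Step 5. [r5c2∈{1,2,3}] across row 5, 1 lands solely at r5c2. So r5c2=1.
Step 6. [r1c2∈{2,6}] col 2 places 2 nowhere but r1c2. So r1c2=2.
Step 7. [r2c2∈{3,6}] in col 2, 6 fits only at r2c2. So r2c2=6.
Step 8. [r2c5∈{5}] r2c5 is down to just 5 ⇒ r2c5=5.
Step 9. [r1c5∈{6}] only 6 remains possible at r1c5 ⇒ r1c5=6.
Step 10. [r5c5∈{3}] r5c5 is down to just 3, so r5c5=3.
Step 11. [r2c4∈{4}] r2c4 is down to just 4 ⇒ r2c4=4.
Step 12. [r5c4∈{6}] nothing but 6 survives at r5c4 ⇒ r5c4=6.
Step 13. [r4c1∈{2}] r4c1 is down to just 2. So r4c1=2.
Step 14. [r6c2∈{3}] nothing but 3 survives at r6c2. So r6c2=3.
Step 15. [r3c4∈{3}] r3c4's peers cover all but 3, so r3c4=3.
Step 16. [r3c5∈{2}] nothing but 2 survives at r3c5, so r3c5=2.
Step 17. [r3c6∈{4}] only 4 remains possible at r3c6 ⇒ r3c6=4.
Step 18. [r1c4∈{1}] r1c4 has the single candidate 1. So r1c4=1.
Step 19. [r2c1∈{3}] r2c1's peers cover all but 3 ⇒ r2c1=3.
Step 20. [r4c6∈{6}] r4c6's peers cover all but 6 ⇒ r4c6=6.
Step 21. [r1c1∈{5}] nothing but 5 survives at r1c1 ⇒ r1c1=5.
Step 22. [r5c3∈{2}] r5c3 is down to just 2. So r5c3=2.

Answer: 5 2 4 1 6 3 / 3 6 1 4 5 2 / 1 5 6 3 2 4 / 2 4 3 5 1 6 / 4 1 2 6 3 5 / 6 3 5 2 4 1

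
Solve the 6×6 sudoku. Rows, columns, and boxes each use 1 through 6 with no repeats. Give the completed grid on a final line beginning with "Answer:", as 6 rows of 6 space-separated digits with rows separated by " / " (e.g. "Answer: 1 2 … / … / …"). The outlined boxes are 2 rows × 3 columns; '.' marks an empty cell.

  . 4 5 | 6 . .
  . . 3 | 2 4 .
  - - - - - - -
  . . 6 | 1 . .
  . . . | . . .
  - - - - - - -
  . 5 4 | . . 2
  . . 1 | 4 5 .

Step 1. [r4c3∈{2}] r4c3's peers cover all but 2 ⇒ r4c3=2.
Step 2. [r3c2∈{3}] nothing but 3 survives at r3c2, so r3c2=3.
Step 3. [r5c4∈{3}] r5c4 has the single candidate 3, so r5c4=3.
Step 4. [r5c1∈{6}] nothing but 6 survives at r5c1. So r5c1=6.
Step 5. [r2c1∈{1}] r2c1 has the single candidate 1 ⇒ r2c1=1.
Step 6. [r4c4∈{5}] nothing but 5 survives at r4c4. So r4c4=5.
Step 7. [r1c6∈{1,3}] across col 6, 1 lands solely at r1c6 ⇒ r1c6=1.
Step 8. [r4c6∈{3,4,6}] col 6 places 3 nowhere but r4c6. So r4c6=3.
Step 9. [r3c1∈{4,5}] 5 has one home in row 3: r3c1, so r3c1=5.
Step 10. [r6c2∈{2}] r6c2 has the single candidate 2, so r6c2=2.
Step 11. [r1c1∈{2}] r1c1 has the single candidate 2. So r1c1=2.
Step 12. [r4c5∈{6}] r4c5 has the single candidate 6. So r4c5=6.
Step 13. [r3c6∈{4}] nothing but 4 survives at r3c6, so r3c6=4.
Step 14. [r2c2∈{6}] r2c2 is down to just 6 ⇒ r2c2=6.
Step 15. [r4c1∈{4}] r4c1 is down to just 4, so r4c1=4.
Step 16. [r6c1∈{3}] r6c1 has the single candidate 3. So r6c1=3.
Step 17. [r2c6∈{5}] nothing but 5 survives at r2c6, so r2c6=5.
Step 18. [r6c6∈{6}] only 6 remains possible at r6c6 ⇒ r6c6=6.
Step 19. [r3c5∈{2}] only 2 remains possible at r3c5, so r3c5=2.
Step 20. [r1c5∈{3}] only 3 remains possible at r1c5 ⇒ r1c5=3.
Step 21. [r5c5∈{1}] only 1 remains possible at r5c5 ⇒ r5c5=1.
Step 22. [r4c2∈{1}] r4c2 is down to just 1 ⇒ r4c2=1.

Answer: 2 4 5 6 3 1 / 1 6 3 2 4 5 / 5 3 6 1 2 4 / 4 1 2 5 6 3 / 6 5 4 3 1 2 / 3 2 1 4 5 6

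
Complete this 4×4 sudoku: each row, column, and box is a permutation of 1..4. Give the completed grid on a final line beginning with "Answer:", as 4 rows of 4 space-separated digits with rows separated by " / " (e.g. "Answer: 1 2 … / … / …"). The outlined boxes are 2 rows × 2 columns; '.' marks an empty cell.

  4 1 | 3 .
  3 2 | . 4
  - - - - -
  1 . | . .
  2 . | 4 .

Step 1. [r4c2∈{3}] r4c2's peers cover all but 3, so r4c2=3.
Step 2. [r3c3∈{2}] r3c3 is down to just 2, so r3c3=2.
Step 3. [r2c3∈{1}] nothing but 1 survives at r2c3 ⇒ r2c3=1.
Step 4. [r1c4∈{2}] nothing but 2 survives at r1c4. So r1c4=2.
Step 5. [r3c4∈{3}] r3c4 is down to just 3. So r3c4=3.
Step 6. [r4c4∈{1}] r4c4's peers cover all but 1, so r4c4=1.
Step 7. [r3c2∈{4}] nothing but 4 survives at r3c2 ⇒ r3c2=4.

Answer: 4 1 3 2 / 3 2 1 4 / 1 4 2 3 / 2 3 4 1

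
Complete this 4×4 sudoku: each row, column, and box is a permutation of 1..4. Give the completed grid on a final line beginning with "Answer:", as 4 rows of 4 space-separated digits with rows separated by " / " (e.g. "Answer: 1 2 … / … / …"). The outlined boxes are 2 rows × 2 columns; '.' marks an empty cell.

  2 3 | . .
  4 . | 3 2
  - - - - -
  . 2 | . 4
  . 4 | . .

Step 1. [r3c3∈{1}] r3c3 is down to just 1. So r3c3=1.
Step 2. [r3c1∈{3}] only 3 remains possible at r3c1, so r3c1=3.
Step 3. [r4c4∈{3}] r4c4's peers cover all but 3 ⇒ r4c4=3.
Step 4. [r1c4∈{1}] only 1 remains possible at r1c4. So r1c4=1.
Step 5. [r2c2∈{1}] r2c2's peers cover all but 1 ⇒ r2c2=1.
Step 6. [r4c1∈{1}] r4c1 is down to just 1. So r4c1=1.
Step 7. [r1c3∈{4}] r1c3 has the single candidate 4. So r1c3=4.
Step 8. [r4c3∈{2}] r4c3 is down to just 2 ⇒ r4c3=2.

Answer: 2 3 4 1 / 4 1 3 2 / 3 2 1 4 / 1 4 2 3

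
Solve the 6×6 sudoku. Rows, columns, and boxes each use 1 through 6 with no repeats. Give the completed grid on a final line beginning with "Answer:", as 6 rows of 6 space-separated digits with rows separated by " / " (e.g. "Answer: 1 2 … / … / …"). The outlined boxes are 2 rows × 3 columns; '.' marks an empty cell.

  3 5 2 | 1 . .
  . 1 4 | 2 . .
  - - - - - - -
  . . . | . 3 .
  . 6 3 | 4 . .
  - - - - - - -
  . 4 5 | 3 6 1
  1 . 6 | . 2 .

Step 1. [r1c6∈{4,6}] in row 1, 6 fits only at r1c6 ⇒ r1c6=6.
Step 2. [r3c2∈{2}] nothing but 2 survives at r3c2. So r3c2=2.
Step 3. [r3c6∈{5}] only 5 remains possible at r3c6, so r3c6=5.
Step 4. [r3c3∈{1}] r3c3 is down to just 1 ⇒ r3c3=1.
Step 5. [r2c5∈{5}] nothing but 5 survives at r2c5. So r2c5=5.
Step 6. [r5c1∈{2}] r5c1 has the single candidate 2. So r5c1=2.
Step 7. [r2c6∈{3}] only 3 remains possible at r2c6, so r2c6=3.
Step 8. [r3c4∈{6}] only 6 remains possible at r3c4, so r3c4=6.
Step 9. [r3c1∈{4}] r3c1's peers cover all but 4, so r3c1=4.
Step 10. [r6c4∈{5}] r6c4 has the single candidate 5 ⇒ r6c4=5.
Step 11. [r4c6∈{2}] r4c6's peers cover all but 2. So r4c6=2.
Step 12. [r1c5∈{4}] r1c5 is down to just 4 ⇒ r1c5=4.
Step 13. [r6c6∈{4}] r6c6 is down to just 4, so r6c6=4.
Step 14. [r2c1∈{6}] r2c1 has the single candidate 6, so r2c1=6.
Step 15. [r4c1∈{5}] nothing but 5 survives at r4c1 ⇒ r4c1=5.
Step 16. [r4c5∈{1}] nothing but 1 survives at r4c5, so r4c5=1.
Step 17. [r6c2∈{3}] r6c2 is down to just 3, so r6c2=3.

Answer: 3 5 2 1 4 6 / 6 1 4 2 5 3 / 4 2 1 6 3 5 / 5 6 3 4 1 2 / 2 4 5 3 6 1 / 1 3 6 5 2 4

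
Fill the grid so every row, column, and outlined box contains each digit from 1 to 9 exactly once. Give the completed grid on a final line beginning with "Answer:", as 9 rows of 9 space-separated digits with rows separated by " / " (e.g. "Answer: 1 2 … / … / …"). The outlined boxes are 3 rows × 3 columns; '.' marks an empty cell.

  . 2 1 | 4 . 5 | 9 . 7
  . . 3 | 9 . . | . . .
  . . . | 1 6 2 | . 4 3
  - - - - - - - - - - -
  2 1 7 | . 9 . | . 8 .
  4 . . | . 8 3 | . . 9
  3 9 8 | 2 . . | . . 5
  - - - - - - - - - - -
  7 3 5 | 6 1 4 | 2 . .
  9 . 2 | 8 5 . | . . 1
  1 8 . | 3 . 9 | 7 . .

Step 1. [r1c8∈{6}] r1c8 is down to just 6. So r1c8=6.
Step 2. [r6c6∈{1,6,7}] in col 6, 1 fits only at r6c6 ⇒ r6c6=1.
Step 3. [r6c7∈{4,6}] in row 6, 6 fits only at r6c7. So r6c7=6.
Step 4. [r2c2∈{4,5,6,7}] r2c2 is the only open cell in row 2 admitting 4. So r2c2=4.
Step 5. [r2c6∈{7,8}] in col 6, 8 fits only at r2c6. So r2c6=8.
Step 6. [r5c2∈{5,6}] across box 4, 5 lands solely at r5c2, so r5c2=5.
Step 7. [r5c8∈{1,2,7}] r5c8 is the only open cell in row 5 admitting 2 ⇒ r5c8=2.
Step 8. [r8c7∈{3,4}] 4 has one home in row 8: r8c7 ⇒ r8c7=4.
Step 9. [r2c8∈{1,5}] r2c8 is the only open cell in col 8 admitting 1, so r2c8=1.
Step 10. [r2c7∈{5}] nothing but 5 survives at r2c7 ⇒ r2c7=5.
Step 11. [r5c3∈{6}] r5c3 has the single candidate 6, so r5c3=6.
Step 12. [r2c5∈{7}] r2c5 has the single candidate 7, so r2c5=7.
Step 13. [r3c1∈{5,8}] in row 3, 5 fits only at r3c1, so r3c1=5.
Step 14. [r8c8∈{3}] r8c8 has the single candidate 3. So r8c8=3.
Step 15. [r4c9∈{4}] nothing but 4 survives at r4c9 ⇒ r4c9=4.
Step 16. [r5c7∈{1}] only 1 remains possible at r5c7 ⇒ r5c7=1.
Step 17. [r3c2∈{7}] r3c2's peers cover all but 7 ⇒ r3c2=7.
Step 18. [r9c8∈{5}] only 5 remains possible at r9c8 ⇒ r9c8=5.
Step 19. [r2c9∈{2}] r2c9 has the single candidate 2. So r2c9=2.
Step 20. [r8c6∈{7}] r8c6 is down to just 7, so r8c6=7.
Step 21. [r3c7∈{8}] r3c7 has the single candidate 8, so r3c7=8.
Step 22. [r5c4∈{7}] only 7 remains possible at r5c4 ⇒ r5c4=7.
Step 23. [r6c5∈{4}] r6c5 has the single candidate 4. So r6c5=4.
Step 24. [r8c2∈{6}] r8c2's peers cover all but 6 ⇒ r8c2=6.
Step 25. [r6c8∈{7}] nothing but 7 survives at r6c8. So r6c8=7.
Step 26. [r9c3∈{4}] r9c3's peers cover all but 4 ⇒ r9c3=4.
Step 27. [r2c1∈{6}] only 6 remains possible at r2c1 ⇒ r2c1=6.
Step 28. [r7c8∈{9}] r7c8 has the single candidate 9 ⇒ r7c8=9.
Step 29. [r3c3∈{9}] r3c3 has the single candidate 9. So r3c3=9.
Step 30. [r1c1∈{8}] r1c1 has the single candidate 8. So r1c1=8.
Step 31. [r1c5∈{3}] only 3 remains possible at r1c5. So r1c5=3.
Step 32. [r4c7∈{3}] r4c7 is down to just 3, so r4c7=3.
Step 33. [r9c9∈{6}] only 6 remains possible at r9c9 ⇒ r9c9=6.
Step 34. [r9c5∈{2}] only 2 remains possible at r9c5, so r9c5=2.
Step 35. [r7c9∈{8}] r7c9 has the single candidate 8. So r7c9=8.
Step 36. [r4c6∈{6}] r4c6 is down to just 6, so r4c6=6.
Step 37. [r4c4∈{5}] r4c4 has the single candidate 5 ⇒ r4c4=5.

Answer: 8 2 1 4 3 5 9 6 7 / 6 4 3 9 7 8 5 1 2 / 5 7 9 1 6 2 8 4 3 / 2 1 7 5 9 6 3 8 4 / 4 5 6 7 8 3 1 2 9 / 3 9 8 2 4 1 6 7 5 / 7 3 5 6 1 4 2 9 8 / 9 6 2 8 5 7 4 3 1 / 1 8 4 3 2 9 7 5 6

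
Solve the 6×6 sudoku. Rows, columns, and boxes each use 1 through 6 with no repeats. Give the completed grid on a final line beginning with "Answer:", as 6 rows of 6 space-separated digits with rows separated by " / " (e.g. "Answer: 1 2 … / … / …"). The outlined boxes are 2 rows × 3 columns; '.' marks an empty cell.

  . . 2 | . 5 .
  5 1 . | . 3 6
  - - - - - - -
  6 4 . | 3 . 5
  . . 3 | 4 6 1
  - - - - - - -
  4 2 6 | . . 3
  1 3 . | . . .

Step 1. [r6c6∈{2,4}] col 6 places 2 nowhere but r6c6. So r6c6=2.
Step 2. [r5c4∈{1,5}] r5c4 is the only open cell in row 5 admitting 5, so r5c4=5.
Step 3. [r4c2∈{5}] only 5 remains possible at r4c2. So r4c2=5.
Step 4. [r6c3∈{5}] only 5 remains possible at r6c3. So r6c3=5.
Step 5. [r5c5∈{1}] nothing but 1 survives at r5c5, so r5c5=1.
Step 6. [r3c3∈{1}] r3c3's peers cover all but 1. So r3c3=1.
Step 7. [r1c6∈{4}] nothing but 4 survives at r1c6, so r1c6=4.
Step 8. [r6c5∈{4}] only 4 remains possible at r6c5 ⇒ r6c5=4.
Step 9. [r3c5∈{2}] r3c5 is down to just 2, so r3c5=2.
Step 10. [r2c3∈{4}] r2c3's peers cover all but 4, so r2c3=4.
Step 11. [r1c2∈{6}] r1c2 is down to just 6. So r1c2=6.
Step 12. [r2c4∈{2}] r2c4's peers cover all but 2 ⇒ r2c4=2.
Step 13. [r1c1∈{3}] only 3 remains possible at r1c1 ⇒ r1c1=3.
Step 14. [r4c1∈{2}] only 2 remains possible at r4c1. So r4c1=2.
Step 15. [r6c4∈{6}] r6c4 has the single candidate 6, so r6c4=6.
Step 16. [r1c4∈{1}] nothing but 1 survives at r1c4 ⇒ r1c4=1.

Answer: 3 6 2 1 5 4 / 5 1 4 2 3 6 / 6 4 1 3 2 5 / 2 5 3 4 6 1 / 4 2 6 5 1 3 / 1 3 5 6 4 2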